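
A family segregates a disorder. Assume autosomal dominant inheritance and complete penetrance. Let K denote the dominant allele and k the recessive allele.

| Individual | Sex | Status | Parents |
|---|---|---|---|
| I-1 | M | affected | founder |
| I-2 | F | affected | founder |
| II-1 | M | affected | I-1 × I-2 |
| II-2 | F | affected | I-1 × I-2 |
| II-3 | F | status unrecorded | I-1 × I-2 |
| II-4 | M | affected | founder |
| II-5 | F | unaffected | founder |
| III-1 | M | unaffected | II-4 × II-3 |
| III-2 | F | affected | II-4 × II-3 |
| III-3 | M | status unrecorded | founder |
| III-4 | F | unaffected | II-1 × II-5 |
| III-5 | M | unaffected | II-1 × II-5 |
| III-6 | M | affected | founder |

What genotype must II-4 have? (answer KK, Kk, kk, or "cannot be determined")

From phenotype alone, II-4 is KK or Kk.
II-4 is affected so carries K and passed k to III-1 (kk), so II-4 is Kk.

Kk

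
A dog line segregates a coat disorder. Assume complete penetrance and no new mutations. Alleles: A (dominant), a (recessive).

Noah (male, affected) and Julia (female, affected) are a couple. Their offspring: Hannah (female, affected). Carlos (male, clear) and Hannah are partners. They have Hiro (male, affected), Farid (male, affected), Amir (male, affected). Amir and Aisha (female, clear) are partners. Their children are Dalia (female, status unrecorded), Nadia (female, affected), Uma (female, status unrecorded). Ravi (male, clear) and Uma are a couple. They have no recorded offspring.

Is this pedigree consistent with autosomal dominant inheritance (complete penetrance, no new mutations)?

Yes

A consistent assignment under autosomal dominant exists: Noah AA, Julia AA, Hannah AA, Carlos aa, Hiro Aa, Farid Aa, Amir Aa, Aisha aa, Dalia Aa, Nadia Aa, Uma Aa, Ravi aa.
In this assignment every recorded phenotype matches its genotype and every non-founder's genotype is obtainable from its parents' genotypes, so the pedigree is consistent.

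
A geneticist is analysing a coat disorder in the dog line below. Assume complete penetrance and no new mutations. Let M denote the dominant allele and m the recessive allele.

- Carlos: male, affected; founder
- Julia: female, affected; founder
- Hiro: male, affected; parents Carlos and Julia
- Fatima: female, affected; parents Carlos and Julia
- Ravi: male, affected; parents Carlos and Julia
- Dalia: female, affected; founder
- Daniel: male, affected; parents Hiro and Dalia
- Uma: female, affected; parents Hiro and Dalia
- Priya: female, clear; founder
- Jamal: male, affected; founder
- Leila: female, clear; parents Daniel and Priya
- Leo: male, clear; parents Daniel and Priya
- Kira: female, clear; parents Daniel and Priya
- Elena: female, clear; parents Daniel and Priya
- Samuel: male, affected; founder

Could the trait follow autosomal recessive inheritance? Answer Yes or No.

Yes

A consistent assignment under autosomal recessive exists: Carlos mm, Julia mm, Hiro mm, Fatima mm, Ravi mm, Dalia mm, Daniel mm, Uma mm, Priya MM, Jamal mm, Leila Mm, Leo Mm, Kira Mm, Elena Mm, Samuel mm.
In this assignment every recorded phenotype matches its genotype and every non-founder's genotype is obtainable from its parents' genotypes, so the pedigree is consistent.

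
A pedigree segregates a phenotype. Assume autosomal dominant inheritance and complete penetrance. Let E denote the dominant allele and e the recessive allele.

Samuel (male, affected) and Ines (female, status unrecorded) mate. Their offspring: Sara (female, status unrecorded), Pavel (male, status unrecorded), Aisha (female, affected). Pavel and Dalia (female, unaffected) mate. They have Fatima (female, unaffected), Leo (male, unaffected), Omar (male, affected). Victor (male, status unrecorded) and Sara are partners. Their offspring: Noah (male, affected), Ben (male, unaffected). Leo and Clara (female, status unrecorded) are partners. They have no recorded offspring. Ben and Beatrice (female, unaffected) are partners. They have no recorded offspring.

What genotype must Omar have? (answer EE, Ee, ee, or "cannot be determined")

From phenotype alone, Omar is EE or Ee.
Omar is affected so carries E and received e from Dalia (ee), so Omar is Ee.

Ee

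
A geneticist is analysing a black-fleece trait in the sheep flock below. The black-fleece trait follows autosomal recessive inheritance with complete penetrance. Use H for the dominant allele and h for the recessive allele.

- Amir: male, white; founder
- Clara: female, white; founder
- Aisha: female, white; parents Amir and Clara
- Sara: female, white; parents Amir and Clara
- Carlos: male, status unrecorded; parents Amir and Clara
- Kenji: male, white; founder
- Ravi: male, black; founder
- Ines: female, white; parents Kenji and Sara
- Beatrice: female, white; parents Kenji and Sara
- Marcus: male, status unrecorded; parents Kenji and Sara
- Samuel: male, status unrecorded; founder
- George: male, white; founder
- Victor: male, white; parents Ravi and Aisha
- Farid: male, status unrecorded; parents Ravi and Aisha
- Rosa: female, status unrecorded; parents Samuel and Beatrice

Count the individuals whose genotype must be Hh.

1

Obligate heterozygotes: Victor is white so carries H and received h from Ravi (hh), so Victor is Hh.
Every other individual is either homozygous by phenotype or has at least one consistent homozygous assignment, so the count is 1.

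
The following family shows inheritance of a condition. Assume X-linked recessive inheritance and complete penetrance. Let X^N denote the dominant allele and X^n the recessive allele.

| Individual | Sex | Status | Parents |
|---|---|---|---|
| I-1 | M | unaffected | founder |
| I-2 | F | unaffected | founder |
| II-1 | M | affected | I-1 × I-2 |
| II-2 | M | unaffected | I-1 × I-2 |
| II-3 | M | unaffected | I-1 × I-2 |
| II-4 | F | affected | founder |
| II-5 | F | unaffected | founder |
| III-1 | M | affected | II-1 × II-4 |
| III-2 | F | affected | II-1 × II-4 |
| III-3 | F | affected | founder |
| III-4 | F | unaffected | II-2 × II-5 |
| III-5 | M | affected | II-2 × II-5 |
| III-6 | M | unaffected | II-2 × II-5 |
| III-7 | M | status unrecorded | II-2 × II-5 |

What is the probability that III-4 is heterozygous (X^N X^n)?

II-2 is unaffected, so II-2 is X^N Y.
II-5 is unaffected so carries N and passed n to III-5 (X^n Y), so II-5 is X^N X^n.
Their cross gives offspring ratios 1/2 X^N X^N : 1/2 X^N X^n. Conditioning on III-4 being unaffected, P(X^N X^n) = 1/2 / 1 = 1/2.

1/2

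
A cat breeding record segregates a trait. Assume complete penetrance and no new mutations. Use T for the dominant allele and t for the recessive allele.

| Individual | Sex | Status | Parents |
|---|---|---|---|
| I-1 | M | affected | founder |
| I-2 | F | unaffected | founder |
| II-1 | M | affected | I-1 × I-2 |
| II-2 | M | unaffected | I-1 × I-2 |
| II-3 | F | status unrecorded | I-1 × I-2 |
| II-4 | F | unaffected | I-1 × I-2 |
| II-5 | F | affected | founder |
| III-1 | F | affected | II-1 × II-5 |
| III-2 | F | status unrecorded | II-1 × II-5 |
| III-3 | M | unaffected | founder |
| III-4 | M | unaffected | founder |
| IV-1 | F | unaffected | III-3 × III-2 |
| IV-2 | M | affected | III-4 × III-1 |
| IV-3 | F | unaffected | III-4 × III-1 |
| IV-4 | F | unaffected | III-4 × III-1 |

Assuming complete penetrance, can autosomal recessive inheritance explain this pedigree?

A consistent assignment under autosomal recessive exists: I-1 tt, I-2 Tt, II-1 tt, II-2 Tt, II-3 Tt, II-4 Tt, II-5 tt, III-1 tt, III-2 tt, III-3 TT, III-4 Tt, IV-1 Tt, IV-2 tt, IV-3 Tt, IV-4 Tt.
In this assignment every recorded phenotype matches its genotype and every non-founder's genotype is obtainable from its parents' genotypes, so the pedigree is consistent.

Yes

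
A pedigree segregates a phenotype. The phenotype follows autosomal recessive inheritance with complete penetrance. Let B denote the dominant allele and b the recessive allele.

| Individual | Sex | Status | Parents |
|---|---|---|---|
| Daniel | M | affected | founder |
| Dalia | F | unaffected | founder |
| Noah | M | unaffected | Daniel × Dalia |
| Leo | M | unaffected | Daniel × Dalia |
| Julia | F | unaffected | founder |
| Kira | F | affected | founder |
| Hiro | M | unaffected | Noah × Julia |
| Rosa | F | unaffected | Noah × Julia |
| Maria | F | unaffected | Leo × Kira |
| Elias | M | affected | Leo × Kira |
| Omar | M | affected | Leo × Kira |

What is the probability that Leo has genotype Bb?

1

Leo is unaffected so carries B and received b from Daniel (bb), so Leo is Bb, giving P(Bb) = 1.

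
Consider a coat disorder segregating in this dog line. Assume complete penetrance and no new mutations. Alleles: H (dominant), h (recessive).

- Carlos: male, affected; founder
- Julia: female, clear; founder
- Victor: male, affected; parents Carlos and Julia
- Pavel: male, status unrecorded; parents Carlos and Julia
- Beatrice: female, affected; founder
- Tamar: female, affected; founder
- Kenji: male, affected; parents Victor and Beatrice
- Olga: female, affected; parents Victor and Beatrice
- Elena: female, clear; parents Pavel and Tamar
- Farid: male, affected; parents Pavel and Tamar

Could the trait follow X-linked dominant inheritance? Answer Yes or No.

Under X-linked dominant, Victor (affected, male) cannot arise from Carlos (affected) × Julia (clear).

No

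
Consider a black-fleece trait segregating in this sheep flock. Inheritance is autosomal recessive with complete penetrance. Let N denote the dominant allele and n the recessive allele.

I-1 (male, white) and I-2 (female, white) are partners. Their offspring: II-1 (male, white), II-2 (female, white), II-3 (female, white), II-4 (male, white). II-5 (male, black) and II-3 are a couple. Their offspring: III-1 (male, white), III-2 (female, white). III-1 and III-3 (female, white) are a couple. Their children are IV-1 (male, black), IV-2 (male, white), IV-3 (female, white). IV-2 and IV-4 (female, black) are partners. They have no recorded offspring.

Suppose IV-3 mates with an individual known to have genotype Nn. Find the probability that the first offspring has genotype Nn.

III-1 is white so carries N and received n from II-5 (nn), so III-1 is Nn.
III-3 is white so carries N and passed n to IV-1 (nn), so III-3 is Nn.
IV-3 is a white offspring of III-1 (Nn) × III-3 (Nn), whose cross gives 1/4 NN : 1/2 Nn : 1/4 nn; conditioning on being white, IV-3 is NN with probability 1/3, Nn with probability 2/3.
Summing over parental genotype combinations, P(offspring has genotype Nn) = 1/3·1/2 + 2/3·1/2 = 1/2.

1/2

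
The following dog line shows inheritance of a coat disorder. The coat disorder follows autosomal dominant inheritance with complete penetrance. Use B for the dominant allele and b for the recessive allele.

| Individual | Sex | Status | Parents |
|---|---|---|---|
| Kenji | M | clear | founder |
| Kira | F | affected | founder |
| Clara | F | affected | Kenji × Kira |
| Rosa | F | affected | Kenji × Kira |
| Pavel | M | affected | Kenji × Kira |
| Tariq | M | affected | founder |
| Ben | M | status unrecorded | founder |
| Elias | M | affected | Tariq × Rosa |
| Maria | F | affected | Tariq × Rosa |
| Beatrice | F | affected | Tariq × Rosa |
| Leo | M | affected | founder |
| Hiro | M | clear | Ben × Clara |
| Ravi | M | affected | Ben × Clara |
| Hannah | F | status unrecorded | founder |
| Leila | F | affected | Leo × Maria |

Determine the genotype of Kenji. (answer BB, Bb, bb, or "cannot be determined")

bb

Kenji is clear, so Kenji is bb.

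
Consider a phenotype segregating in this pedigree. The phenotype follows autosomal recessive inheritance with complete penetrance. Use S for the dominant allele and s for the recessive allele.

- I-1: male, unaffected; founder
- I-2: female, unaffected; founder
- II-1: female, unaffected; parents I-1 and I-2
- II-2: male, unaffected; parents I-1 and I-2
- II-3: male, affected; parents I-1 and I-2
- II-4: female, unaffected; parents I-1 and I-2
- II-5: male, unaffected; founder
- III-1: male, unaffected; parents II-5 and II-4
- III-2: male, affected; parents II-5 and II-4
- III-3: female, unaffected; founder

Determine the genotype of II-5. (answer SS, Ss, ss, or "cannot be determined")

Ss

From phenotype alone, II-5 is SS or Ss.
II-5 is unaffected so carries S and passed s to III-2 (ss), so II-5 is Ss.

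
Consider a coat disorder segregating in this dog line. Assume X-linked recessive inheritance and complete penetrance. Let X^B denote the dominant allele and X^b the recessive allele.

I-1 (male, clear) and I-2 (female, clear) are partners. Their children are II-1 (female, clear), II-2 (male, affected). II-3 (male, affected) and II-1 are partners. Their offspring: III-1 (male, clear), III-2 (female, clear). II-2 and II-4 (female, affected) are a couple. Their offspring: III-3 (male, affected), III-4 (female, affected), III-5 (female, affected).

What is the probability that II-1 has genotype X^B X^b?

1/5

I-1 is clear, so I-1 is X^B Y.
I-2 is clear so carries B and passed b to II-2 (X^b Y), so I-2 is X^B X^b.
Their cross gives offspring ratios 1/2 X^B X^B : 1/2 X^B X^b. Conditioning on II-1 being clear, P(X^B X^b) = 1/2 / 1 = 1/2 before taking II-1's own offspring into account.
II-3 is affected, so II-3 is X^b Y.
Now use II-1's offspring. Probability of each recorded status — clear son III-1: 1/2 if II-1 is X^B X^b, 1 if X^B X^B; clear daughter III-2: 1/2 if II-1 is X^B X^b, 1 if X^B X^B.
Bayes: P(X^B X^b) = 1/2·1/4 / (1/2·1/4 + 1/2·1) = 1/5.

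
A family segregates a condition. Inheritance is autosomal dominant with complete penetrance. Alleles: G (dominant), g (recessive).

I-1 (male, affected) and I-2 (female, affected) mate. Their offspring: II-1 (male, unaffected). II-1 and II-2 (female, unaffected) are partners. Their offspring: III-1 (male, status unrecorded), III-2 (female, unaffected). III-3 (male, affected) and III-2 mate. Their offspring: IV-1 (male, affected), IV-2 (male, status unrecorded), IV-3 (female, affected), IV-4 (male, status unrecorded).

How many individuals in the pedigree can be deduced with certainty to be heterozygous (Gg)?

4

Obligate heterozygotes: I-1 is affected so carries G and passed g to II-1 (gg), so I-1 is Gg; I-2 is affected so carries G and passed g to II-1 (gg), so I-2 is Gg; IV-1 is affected so carries G and received g from III-2 (gg), so IV-1 is Gg; IV-3 is affected so carries G and received g from III-2 (gg), so IV-3 is Gg.
Every other individual is either homozygous by phenotype or has at least one consistent homozygous assignment, so the count is 4.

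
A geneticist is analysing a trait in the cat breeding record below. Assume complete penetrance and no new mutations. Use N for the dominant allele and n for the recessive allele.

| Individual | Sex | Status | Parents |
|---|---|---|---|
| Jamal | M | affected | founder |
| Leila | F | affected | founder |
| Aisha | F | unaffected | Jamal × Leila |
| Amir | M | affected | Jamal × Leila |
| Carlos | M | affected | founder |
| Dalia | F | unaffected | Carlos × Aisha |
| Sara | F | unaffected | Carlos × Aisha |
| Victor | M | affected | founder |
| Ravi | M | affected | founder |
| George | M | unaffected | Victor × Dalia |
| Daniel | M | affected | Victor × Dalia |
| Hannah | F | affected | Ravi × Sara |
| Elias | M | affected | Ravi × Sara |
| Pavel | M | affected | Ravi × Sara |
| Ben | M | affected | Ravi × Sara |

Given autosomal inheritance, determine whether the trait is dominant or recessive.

dominant

Jamal and Leila are both affected yet have an unaffected child Aisha. Under a recessive model two affected parents are homozygous and every child would be affected, so the trait cannot be recessive.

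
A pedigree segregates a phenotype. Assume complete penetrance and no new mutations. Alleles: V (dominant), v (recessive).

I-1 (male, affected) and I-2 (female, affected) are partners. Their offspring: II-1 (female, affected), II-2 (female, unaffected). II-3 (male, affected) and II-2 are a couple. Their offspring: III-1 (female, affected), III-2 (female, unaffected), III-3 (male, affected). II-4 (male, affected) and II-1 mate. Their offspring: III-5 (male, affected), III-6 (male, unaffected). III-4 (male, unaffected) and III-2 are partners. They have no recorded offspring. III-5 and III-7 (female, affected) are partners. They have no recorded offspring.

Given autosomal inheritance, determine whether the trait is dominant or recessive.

I-1 and I-2 are both affected yet have an unaffected child II-2. Under a recessive model two affected parents are homozygous and every child would be affected, so the trait cannot be recessive.

dominant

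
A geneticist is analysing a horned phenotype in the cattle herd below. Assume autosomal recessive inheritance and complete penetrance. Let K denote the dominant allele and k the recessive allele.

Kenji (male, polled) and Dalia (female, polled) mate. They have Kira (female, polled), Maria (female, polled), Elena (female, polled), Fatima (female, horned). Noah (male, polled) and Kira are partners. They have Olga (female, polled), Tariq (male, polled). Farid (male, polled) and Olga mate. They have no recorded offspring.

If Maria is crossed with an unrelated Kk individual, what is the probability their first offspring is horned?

1/6

Kenji is polled so carries K and passed k to Fatima (kk), so Kenji is Kk.
Dalia is polled so carries K and passed k to Fatima (kk), so Dalia is Kk.
Maria is a polled offspring of Kenji (Kk) × Dalia (Kk), whose cross gives 1/4 KK : 1/2 Kk : 1/4 kk; conditioning on being polled, Maria is KK with probability 1/3, Kk with probability 2/3.
Summing over parental genotype combinations, P(offspring is horned) = 2/3·1/4 = 1/6.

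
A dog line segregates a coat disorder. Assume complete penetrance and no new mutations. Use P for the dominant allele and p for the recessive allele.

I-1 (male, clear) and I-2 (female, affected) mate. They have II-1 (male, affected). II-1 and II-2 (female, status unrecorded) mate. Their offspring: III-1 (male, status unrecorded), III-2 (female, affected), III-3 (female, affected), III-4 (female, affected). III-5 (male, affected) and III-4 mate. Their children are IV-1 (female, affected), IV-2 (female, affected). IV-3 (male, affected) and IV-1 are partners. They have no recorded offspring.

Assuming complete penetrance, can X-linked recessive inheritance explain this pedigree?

A consistent assignment under X-linked recessive exists: I-1 X^P Y, I-2 X^p X^p, II-1 X^p Y, II-2 X^P X^p, III-1 X^P Y, III-2 X^p X^p, III-3 X^p X^p, III-4 X^p X^p, III-5 X^p Y, IV-1 X^p X^p, IV-2 X^p X^p, IV-3 X^p Y.
In this assignment every recorded phenotype matches its genotype and every non-founder's genotype is obtainable from its parents' genotypes, so the pedigree is consistent.

Yes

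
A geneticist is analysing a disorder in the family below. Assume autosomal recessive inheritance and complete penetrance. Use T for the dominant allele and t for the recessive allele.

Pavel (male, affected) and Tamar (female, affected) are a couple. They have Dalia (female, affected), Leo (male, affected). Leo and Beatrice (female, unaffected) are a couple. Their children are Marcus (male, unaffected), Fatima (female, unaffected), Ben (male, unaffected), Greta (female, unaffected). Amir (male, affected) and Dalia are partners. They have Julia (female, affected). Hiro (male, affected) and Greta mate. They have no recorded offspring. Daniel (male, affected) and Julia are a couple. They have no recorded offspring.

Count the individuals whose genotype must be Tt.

Obligate heterozygotes: Marcus is unaffected so carries T and received t from Leo (tt), so Marcus is Tt; Fatima is unaffected so carries T and received t from Leo (tt), so Fatima is Tt; Ben is unaffected so carries T and received t from Leo (tt), so Ben is Tt; Greta is unaffected so carries T and received t from Leo (tt), so Greta is Tt.
Every other individual is either homozygous by phenotype or has at least one consistent homozygous assignment, so the count is 4.

4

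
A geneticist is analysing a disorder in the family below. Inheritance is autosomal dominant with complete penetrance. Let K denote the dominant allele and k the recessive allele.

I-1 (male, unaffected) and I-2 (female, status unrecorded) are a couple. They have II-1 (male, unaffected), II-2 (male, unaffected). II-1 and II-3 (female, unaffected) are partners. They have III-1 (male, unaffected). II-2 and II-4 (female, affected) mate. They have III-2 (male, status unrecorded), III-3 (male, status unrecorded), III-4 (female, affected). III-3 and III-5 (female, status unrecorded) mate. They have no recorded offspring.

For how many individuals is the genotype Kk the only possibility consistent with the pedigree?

Obligate heterozygotes: III-4 is affected so carries K and received k from II-2 (kk), so III-4 is Kk.
Every other individual is either homozygous by phenotype or has at least one consistent homozygous assignment, so the count is 1.

1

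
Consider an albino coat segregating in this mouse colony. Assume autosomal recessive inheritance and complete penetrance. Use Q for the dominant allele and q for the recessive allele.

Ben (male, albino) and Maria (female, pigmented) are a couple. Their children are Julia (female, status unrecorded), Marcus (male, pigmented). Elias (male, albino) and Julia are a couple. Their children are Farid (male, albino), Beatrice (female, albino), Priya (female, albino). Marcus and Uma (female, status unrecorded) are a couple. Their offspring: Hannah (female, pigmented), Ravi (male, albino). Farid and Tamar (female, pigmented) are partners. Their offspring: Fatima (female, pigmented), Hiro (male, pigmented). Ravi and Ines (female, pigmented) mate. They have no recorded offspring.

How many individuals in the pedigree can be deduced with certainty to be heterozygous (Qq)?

3

Obligate heterozygotes: Marcus is pigmented so carries Q and received q from Ben (qq), so Marcus is Qq; Fatima is pigmented so carries Q and received q from Farid (qq), so Fatima is Qq; Hiro is pigmented so carries Q and received q from Farid (qq), so Hiro is Qq.
Every other individual is either homozygous by phenotype or has at least one consistent homozygous assignment, so the count is 3.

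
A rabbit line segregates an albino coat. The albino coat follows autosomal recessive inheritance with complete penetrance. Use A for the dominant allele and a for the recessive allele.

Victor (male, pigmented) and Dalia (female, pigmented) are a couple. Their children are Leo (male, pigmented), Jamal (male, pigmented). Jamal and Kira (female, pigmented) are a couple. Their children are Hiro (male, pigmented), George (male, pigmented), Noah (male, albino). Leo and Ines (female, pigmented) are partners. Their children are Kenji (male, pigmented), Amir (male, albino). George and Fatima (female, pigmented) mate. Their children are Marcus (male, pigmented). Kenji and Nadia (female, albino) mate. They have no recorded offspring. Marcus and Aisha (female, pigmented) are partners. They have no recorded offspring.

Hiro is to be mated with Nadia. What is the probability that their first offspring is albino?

1/3

Jamal is pigmented so carries A and passed a to Noah (aa), so Jamal is Aa.
Kira is pigmented so carries A and passed a to Noah (aa), so Kira is Aa.
Hiro is a pigmented offspring of Jamal (Aa) × Kira (Aa), whose cross gives 1/4 AA : 1/2 Aa : 1/4 aa; conditioning on being pigmented, Hiro is AA with probability 1/3, Aa with probability 2/3.
Nadia is albino, so Nadia is aa.
Summing over parental genotype combinations, P(offspring is albino) = 2/3·1/2 = 1/3.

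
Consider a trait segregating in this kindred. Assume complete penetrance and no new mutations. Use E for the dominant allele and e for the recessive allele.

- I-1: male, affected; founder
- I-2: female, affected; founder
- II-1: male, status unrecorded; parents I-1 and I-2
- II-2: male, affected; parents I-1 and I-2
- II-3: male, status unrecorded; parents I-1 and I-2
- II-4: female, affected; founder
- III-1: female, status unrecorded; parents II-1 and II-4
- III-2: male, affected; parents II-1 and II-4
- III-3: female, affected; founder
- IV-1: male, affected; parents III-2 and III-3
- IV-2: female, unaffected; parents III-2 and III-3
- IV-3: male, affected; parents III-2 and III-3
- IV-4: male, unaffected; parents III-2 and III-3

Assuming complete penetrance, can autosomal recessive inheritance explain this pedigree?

Under autosomal recessive, IV-2 (unaffected, female) cannot arise from III-2 (affected) × III-3 (affected).

No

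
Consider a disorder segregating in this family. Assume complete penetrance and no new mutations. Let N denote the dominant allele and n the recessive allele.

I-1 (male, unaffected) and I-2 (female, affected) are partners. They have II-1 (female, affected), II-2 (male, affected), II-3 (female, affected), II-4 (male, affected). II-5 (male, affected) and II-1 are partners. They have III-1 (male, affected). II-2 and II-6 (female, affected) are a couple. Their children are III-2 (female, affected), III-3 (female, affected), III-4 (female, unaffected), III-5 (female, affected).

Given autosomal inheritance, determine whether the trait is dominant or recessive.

II-2 and II-6 are both affected yet have an unaffected child III-4. Under a recessive model two affected parents are homozygous and every child would be affected, so the trait cannot be recessive.

dominant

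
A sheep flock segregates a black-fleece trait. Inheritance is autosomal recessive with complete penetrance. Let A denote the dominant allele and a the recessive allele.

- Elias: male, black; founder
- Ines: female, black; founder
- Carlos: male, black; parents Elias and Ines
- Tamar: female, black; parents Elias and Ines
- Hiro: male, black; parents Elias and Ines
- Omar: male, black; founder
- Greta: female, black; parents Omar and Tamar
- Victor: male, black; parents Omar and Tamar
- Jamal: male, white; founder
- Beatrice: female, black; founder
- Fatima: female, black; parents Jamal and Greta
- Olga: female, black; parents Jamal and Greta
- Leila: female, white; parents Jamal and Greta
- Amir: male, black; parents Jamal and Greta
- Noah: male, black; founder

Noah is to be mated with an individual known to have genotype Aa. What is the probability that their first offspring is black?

Noah is black, so Noah is aa.
The cross gives 1/2 Aa : 1/2 aa, so P(offspring is black) = 1/2.

1/2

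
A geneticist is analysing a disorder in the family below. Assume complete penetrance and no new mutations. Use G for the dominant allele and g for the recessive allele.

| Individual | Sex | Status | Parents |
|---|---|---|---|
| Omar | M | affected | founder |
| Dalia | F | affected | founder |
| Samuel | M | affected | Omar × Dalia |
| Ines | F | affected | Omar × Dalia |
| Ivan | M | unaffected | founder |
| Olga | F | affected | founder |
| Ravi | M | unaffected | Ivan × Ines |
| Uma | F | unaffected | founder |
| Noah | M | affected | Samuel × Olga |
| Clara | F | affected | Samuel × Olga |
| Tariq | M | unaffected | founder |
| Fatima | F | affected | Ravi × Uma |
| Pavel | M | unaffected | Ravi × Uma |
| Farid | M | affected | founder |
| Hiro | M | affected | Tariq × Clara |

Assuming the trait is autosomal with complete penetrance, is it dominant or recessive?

Ravi and Uma are both unaffected yet have an affected child Fatima. Under dominance, an affected child requires at least one affected parent, so the trait cannot be dominant.

recessive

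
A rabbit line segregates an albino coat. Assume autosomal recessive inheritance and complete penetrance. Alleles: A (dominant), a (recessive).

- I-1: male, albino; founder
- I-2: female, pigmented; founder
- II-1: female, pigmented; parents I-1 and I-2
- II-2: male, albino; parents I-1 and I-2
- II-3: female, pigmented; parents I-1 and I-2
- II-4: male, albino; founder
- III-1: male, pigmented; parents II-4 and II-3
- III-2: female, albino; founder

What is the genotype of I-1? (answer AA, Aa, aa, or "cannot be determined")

I-1 is albino, so I-1 is aa.

aa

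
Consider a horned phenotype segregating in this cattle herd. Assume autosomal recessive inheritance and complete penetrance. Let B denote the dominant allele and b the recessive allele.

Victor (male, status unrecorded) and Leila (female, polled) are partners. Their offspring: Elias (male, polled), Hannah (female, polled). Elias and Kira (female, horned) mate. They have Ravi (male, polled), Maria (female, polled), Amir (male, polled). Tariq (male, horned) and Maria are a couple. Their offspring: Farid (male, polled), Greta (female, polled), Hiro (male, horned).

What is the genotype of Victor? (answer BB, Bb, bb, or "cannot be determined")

Victor's phenotype is unrecorded, and no parent or child forces a single allele at both positions; consistent genotype assignments exist with Victor as BB or Bb or bb.

cannot be determined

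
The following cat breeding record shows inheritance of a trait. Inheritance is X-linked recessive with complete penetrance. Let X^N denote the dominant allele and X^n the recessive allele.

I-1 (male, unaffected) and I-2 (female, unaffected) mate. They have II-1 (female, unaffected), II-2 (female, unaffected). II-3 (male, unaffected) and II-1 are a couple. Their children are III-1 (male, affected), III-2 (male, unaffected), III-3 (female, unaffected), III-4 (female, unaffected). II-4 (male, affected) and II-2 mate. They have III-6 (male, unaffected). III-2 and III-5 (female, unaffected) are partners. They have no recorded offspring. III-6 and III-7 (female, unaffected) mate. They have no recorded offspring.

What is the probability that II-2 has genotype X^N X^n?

I-1 is unaffected, so I-1 is X^N Y.
I-2 is unaffected so carries N and passed n to II-1 (X^N X^n, whose N came from I-1), so I-2 is X^N X^n.
Their cross gives offspring ratios 1/2 X^N X^N : 1/2 X^N X^n. Conditioning on II-2 being unaffected, P(X^N X^n) = 1/2 / 1 = 1/2 before taking II-2's own offspring into account.
II-4 is affected, so II-4 is X^n Y.
Now use II-2's offspring. Probability of each recorded status — unaffected son III-6: 1/2 if II-2 is X^N X^n, 1 if X^N X^N.
Bayes: P(X^N X^n) = 1/2·1/2 / (1/2·1/2 + 1/2·1) = 1/3.

1/3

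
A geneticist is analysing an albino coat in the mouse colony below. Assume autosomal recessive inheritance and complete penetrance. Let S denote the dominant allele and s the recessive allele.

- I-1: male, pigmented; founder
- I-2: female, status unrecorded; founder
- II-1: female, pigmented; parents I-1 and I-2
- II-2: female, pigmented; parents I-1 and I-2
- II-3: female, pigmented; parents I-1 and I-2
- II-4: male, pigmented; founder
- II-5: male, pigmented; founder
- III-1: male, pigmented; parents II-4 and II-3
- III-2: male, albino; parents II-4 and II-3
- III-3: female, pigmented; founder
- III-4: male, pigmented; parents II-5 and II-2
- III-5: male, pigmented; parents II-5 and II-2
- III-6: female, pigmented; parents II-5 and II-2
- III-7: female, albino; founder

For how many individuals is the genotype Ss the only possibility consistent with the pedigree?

2

Obligate heterozygotes: II-3 is pigmented so carries S and passed s to III-2 (ss), so II-3 is Ss; II-4 is pigmented so carries S and passed s to III-2 (ss), so II-4 is Ss.
Every other individual is either homozygous by phenotype or has at least one consistent homozygous assignment, so the count is 2.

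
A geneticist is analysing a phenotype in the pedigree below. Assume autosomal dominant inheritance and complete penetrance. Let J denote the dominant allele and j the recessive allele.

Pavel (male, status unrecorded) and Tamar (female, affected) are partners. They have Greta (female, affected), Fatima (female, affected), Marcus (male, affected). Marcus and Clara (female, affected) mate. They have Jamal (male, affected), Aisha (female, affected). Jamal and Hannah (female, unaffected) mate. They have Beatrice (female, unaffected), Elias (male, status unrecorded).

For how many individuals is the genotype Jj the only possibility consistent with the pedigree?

Obligate heterozygotes: Jamal is affected so carries J and passed j to Beatrice (jj), so Jamal is Jj.
Every other individual is either homozygous by phenotype or has at least one consistent homozygous assignment, so the count is 1.

1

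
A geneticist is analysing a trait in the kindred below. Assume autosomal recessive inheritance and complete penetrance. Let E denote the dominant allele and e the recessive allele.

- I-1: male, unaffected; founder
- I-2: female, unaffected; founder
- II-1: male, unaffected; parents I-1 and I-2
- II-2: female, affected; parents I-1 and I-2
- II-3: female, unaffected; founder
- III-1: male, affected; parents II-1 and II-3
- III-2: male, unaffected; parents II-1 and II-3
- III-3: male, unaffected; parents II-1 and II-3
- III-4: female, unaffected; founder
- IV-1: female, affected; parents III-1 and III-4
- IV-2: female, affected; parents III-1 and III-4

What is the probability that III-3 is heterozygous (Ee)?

II-1 is unaffected so carries E and passed e to III-1 (ee), so II-1 is Ee.
II-3 is unaffected so carries E and passed e to III-1 (ee), so II-3 is Ee.
Their cross gives offspring ratios 1/4 EE : 1/2 Ee : 1/4 ee. Conditioning on III-3 being unaffected, P(Ee) = 1/2 / 3/4 = 2/3.

2/3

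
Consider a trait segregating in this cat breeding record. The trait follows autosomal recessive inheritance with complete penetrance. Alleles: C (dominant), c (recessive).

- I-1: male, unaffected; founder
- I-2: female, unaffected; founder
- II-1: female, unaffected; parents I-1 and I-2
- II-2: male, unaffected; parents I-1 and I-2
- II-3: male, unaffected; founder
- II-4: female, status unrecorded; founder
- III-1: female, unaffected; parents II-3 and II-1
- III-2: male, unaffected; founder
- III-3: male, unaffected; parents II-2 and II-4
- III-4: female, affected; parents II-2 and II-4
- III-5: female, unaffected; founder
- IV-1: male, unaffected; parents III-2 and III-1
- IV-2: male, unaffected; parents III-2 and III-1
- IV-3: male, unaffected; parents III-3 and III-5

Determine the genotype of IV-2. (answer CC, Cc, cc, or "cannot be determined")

cannot be determined

IV-2's phenotype allows CC or Cc, and no parent or child forces a single allele at both positions; consistent genotype assignments exist with IV-2 as CC or Cc.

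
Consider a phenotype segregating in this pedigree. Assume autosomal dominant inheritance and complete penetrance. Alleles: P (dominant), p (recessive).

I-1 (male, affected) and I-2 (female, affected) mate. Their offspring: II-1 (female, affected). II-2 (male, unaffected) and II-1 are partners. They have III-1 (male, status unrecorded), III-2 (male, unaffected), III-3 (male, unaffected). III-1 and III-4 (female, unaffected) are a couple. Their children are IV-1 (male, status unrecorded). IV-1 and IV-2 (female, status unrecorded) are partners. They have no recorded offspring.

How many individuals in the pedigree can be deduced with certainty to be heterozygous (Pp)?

Obligate heterozygotes: II-1 is affected so carries P and passed p to III-2 (pp), so II-1 is Pp.
Every other individual is either homozygous by phenotype or has at least one consistent homozygous assignment, so the count is 1.

1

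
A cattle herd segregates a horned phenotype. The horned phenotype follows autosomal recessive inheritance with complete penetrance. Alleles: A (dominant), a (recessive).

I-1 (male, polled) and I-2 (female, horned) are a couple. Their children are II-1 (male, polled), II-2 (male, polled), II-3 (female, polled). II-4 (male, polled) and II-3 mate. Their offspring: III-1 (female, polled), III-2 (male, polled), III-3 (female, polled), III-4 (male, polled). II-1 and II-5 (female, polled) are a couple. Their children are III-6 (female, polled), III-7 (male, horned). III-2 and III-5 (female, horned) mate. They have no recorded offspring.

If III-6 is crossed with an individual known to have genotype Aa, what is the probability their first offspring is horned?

II-1 is polled so carries A and received a from I-2 (aa), so II-1 is Aa.
II-5 is polled so carries A and passed a to III-7 (aa), so II-5 is Aa.
III-6 is a polled offspring of II-1 (Aa) × II-5 (Aa), whose cross gives 1/4 AA : 1/2 Aa : 1/4 aa; conditioning on being polled, III-6 is AA with probability 1/3, Aa with probability 2/3.
Summing over parental genotype combinations, P(offspring is horned) = 2/3·1/4 = 1/6.

1/6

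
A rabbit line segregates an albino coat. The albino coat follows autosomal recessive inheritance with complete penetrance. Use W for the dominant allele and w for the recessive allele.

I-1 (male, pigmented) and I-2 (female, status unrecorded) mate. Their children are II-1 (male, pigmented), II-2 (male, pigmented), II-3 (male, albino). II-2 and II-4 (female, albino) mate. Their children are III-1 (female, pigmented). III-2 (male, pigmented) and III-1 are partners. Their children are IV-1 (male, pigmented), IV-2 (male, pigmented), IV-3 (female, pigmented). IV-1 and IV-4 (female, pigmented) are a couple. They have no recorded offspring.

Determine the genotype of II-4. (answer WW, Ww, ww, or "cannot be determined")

ww

II-4 is albino, so II-4 is ww.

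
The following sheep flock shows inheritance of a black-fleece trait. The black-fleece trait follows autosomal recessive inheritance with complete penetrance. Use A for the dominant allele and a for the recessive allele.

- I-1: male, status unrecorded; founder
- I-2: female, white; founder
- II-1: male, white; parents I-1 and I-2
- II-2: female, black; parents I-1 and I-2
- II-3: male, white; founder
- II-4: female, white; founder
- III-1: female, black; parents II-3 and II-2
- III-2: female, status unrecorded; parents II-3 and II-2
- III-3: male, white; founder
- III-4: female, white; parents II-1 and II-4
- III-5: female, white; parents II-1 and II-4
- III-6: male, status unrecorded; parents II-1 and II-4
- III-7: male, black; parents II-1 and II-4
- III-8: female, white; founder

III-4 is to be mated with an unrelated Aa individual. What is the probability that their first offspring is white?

II-1 is white so carries A and passed a to III-7 (aa), so II-1 is Aa.
II-4 is white so carries A and passed a to III-7 (aa), so II-4 is Aa.
III-4 is a white offspring of II-1 (Aa) × II-4 (Aa), whose cross gives 1/4 AA : 1/2 Aa : 1/4 aa; conditioning on being white, III-4 is AA with probability 1/3, Aa with probability 2/3.
Summing over parental genotype combinations, P(offspring is white) = 1/3·1 + 2/3·3/4 = 5/6.

5/6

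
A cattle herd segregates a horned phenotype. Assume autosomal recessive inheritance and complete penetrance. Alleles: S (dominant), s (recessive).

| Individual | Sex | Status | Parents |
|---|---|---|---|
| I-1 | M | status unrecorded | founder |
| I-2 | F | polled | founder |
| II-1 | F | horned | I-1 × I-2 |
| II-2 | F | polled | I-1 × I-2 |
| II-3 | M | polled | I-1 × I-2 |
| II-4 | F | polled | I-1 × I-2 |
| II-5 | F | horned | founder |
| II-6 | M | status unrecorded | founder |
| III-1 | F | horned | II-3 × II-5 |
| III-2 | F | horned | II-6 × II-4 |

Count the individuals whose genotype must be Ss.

3

Obligate heterozygotes: I-2 is polled so carries S and passed s to II-1 (ss), so I-2 is Ss; II-3 is polled so carries S and passed s to III-1 (ss), so II-3 is Ss; II-4 is polled so carries S and passed s to III-2 (ss), so II-4 is Ss.
Every other individual is either homozygous by phenotype or has at least one consistent homozygous assignment, so the count is 3.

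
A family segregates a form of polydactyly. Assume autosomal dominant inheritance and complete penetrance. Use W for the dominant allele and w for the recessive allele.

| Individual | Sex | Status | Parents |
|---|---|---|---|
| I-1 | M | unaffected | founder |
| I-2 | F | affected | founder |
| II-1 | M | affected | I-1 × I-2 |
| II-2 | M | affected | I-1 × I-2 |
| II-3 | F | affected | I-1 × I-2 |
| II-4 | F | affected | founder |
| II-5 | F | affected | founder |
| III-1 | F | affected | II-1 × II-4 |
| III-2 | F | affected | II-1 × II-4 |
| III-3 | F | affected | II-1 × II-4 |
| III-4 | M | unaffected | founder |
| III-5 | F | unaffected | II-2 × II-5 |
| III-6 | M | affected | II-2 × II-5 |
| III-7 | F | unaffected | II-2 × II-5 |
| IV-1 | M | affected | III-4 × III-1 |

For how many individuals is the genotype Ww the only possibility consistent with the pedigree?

5

Obligate heterozygotes: II-1 is affected so carries W and received w from I-1 (ww), so II-1 is Ww; II-2 is affected so carries W and received w from I-1 (ww), so II-2 is Ww; II-3 is affected so carries W and received w from I-1 (ww), so II-3 is Ww; II-5 is affected so carries W and passed w to III-5 (ww), so II-5 is Ww; IV-1 is affected so carries W and received w from III-4 (ww), so IV-1 is Ww.
Every other individual is either homozygous by phenotype or has at least one consistent homozygous assignment, so the count is 5.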